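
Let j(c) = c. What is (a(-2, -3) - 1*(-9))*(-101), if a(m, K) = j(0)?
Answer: -909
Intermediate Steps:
a(m, K) = 0
(a(-2, -3) - 1*(-9))*(-101) = (0 - 1*(-9))*(-101) = (0 + 9)*(-101) = 9*(-101) = -909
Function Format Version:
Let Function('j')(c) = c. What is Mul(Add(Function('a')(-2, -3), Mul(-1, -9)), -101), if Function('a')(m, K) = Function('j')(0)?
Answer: -909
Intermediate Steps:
Function('a')(m, K) = 0
Mul(Add(Function('a')(-2, -3), Mul(-1, -9)), -101) = Mul(Add(0, Mul(-1, -9)), -101) = Mul(Add(0, 9), -101) = Mul(9, -101) = -909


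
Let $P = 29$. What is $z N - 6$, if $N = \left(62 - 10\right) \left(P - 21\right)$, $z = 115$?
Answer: $47834$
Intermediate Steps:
$N = 416$ ($N = \left(62 - 10\right) \left(29 - 21\right) = 52 \cdot 8 = 416$)
$z N - 6 = 115 \cdot 416 - 6 = 47840 - 6 = 47834$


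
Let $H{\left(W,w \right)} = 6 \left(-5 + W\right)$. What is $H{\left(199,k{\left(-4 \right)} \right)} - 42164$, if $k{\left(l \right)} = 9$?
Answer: $-41000$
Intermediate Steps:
$H{\left(W,w \right)} = -30 + 6 W$
$H{\left(199,k{\left(-4 \right)} \right)} - 42164 = \left(-30 + 6 \cdot 199\right) - 42164 = \left(-30 + 1194\right) - 42164 = 1164 - 42164 = -41000$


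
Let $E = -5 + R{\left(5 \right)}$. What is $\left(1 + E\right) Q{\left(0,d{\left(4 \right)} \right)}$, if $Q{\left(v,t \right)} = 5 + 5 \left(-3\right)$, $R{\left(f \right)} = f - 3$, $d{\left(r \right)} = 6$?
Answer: $20$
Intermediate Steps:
$R{\left(f \right)} = -3 + f$
$Q{\left(v,t \right)} = -10$ ($Q{\left(v,t \right)} = 5 - 15 = -10$)
$E = -3$ ($E = -5 + \left(-3 + 5\right) = -5 + 2 = -3$)
$\left(1 + E\right) Q{\left(0,d{\left(4 \right)} \right)} = \left(1 - 3\right) \left(-10\right) = \left(-2\right) \left(-10\right) = 20$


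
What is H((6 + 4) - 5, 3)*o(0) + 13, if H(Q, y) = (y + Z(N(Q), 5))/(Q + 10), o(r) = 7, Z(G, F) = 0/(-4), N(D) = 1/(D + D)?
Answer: 72/5 ≈ 14.400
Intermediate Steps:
N(D) = 1/(2*D)
Z(G, F) = 0 (Z(G, F) = 0*(-¼) = 0)
H(Q, y) = y/(10 + Q) (H(Q, y) = (y + 0)/(Q + 10) = y/(10 + Q))
H((6 + 4) - 5, 3)*o(0) + 13 = (3/(10 + ((6 + 4) - 5)))*7 + 13 = (3/(10 + (10 - 5)))*7 + 13 = (3/(10 + 5))*7 + 13 = (3/15)*7 + 13 = (3*(1/15))*7 + 13 = (⅕)*7 + 13 = 7/5 + 13 = 72/5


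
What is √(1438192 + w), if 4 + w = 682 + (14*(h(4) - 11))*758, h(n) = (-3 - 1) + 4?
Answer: √1322138 ≈ 1149.8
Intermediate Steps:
h(n) = 0 (h(n) = -4 + 4 = 0)
w = -116054 (w = -4 + (682 + (14*(0 - 11))*758) = -4 + (682 + (14*(-11))*758) = -4 + (682 - 154*758) = -4 + (682 - 116732) = -4 - 116050 = -116054)
√(1438192 + w) = √(1438192 - 116054) = √1322138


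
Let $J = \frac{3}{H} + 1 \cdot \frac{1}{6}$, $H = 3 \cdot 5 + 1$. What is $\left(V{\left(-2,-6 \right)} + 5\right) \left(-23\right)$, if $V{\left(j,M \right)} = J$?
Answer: $- \frac{5911}{48} \approx -123.15$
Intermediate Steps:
$H = 16$ ($H = 15 + 1 = 16$)
$J = \frac{17}{48}$ ($J = \frac{3}{16} + 1 \cdot \frac{1}{6} = 3 \cdot \frac{1}{16} + 1 \cdot \frac{1}{6} = \frac{3}{16} + \frac{1}{6} = \frac{17}{48} \approx 0.35417$)
$V{\left(j,M \right)} = \frac{17}{48}$
$\left(V{\left(-2,-6 \right)} + 5\right) \left(-23\right) = \left(\frac{17}{48} + 5\right) \left(-23\right) = \frac{257}{48} \left(-23\right) = - \frac{5911}{48}$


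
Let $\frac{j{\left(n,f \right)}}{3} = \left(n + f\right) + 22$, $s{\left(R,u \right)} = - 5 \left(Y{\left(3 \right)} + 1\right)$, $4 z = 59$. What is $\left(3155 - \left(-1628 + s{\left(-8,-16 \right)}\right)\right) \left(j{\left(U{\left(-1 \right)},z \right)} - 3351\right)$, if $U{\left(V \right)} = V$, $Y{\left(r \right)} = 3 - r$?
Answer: $-15531075$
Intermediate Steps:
$z = \frac{59}{4}$ ($z = \frac{1}{4} \cdot 59 = \frac{59}{4} \approx 14.75$)
$s{\left(R,u \right)} = -5$ ($s{\left(R,u \right)} = - 5 \left(\left(3 - 3\right) + 1\right) = - 5 \left(0 + 1\right) = \left(-5\right) 1 = -5$)
$j{\left(n,f \right)} = 66 + 3 f + 3 n$ ($j{\left(n,f \right)} = 3 \left(\left(n + f\right) + 22\right) = 3 \left(\left(f + n\right) + 22\right) = 3 \left(22 + f + n\right) = 66 + 3 f + 3 n$)
$\left(3155 - \left(-1628 + s{\left(-8,-16 \right)}\right)\right) \left(j{\left(U{\left(-1 \right)},z \right)} - 3351\right) = \left(3155 + \left(1628 - -5\right)\right) \left(\left(66 + 3 \cdot \frac{59}{4} + 3 \left(-1\right)\right) - 3351\right) = \left(3155 + \left(1628 + 5\right)\right) \left(\left(66 + \frac{177}{4} - 3\right) - 3351\right) = \left(3155 + 1633\right) \left(\frac{429}{4} - 3351\right) = 4788 \left(- \frac{12975}{4}\right) = -15531075$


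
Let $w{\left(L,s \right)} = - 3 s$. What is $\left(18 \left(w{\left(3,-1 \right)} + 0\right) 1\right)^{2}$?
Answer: $2916$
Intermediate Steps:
$\left(18 \left(w{\left(3,-1 \right)} + 0\right) 1\right)^{2} = \left(18 \left(\left(-3\right) \left(-1\right) + 0\right) 1\right)^{2} = \left(18 \left(3 + 0\right) 1\right)^{2} = \left(18 \cdot 3 \cdot 1\right)^{2} = \left(18 \cdot 3\right)^{2} = 54^{2} = 2916$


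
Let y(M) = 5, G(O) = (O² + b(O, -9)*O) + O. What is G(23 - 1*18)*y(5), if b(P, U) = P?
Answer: 275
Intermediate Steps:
G(O) = O + 2*O² (G(O) = (O² + O*O) + O = (O² + O²) + O = 2*O² + O = O + 2*O²)
G(23 - 1*18)*y(5) = ((23 - 1*18)*(1 + 2*(23 - 1*18)))*5 = ((23 - 18)*(1 + 2*(23 - 18)))*5 = (5*(1 + 2*5))*5 = (5*(1 + 10))*5 = (5*11)*5 = 55*5 = 275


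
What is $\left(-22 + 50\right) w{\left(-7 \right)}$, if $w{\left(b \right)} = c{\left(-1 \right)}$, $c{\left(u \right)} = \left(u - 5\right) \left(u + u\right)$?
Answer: $336$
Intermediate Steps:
$c{\left(u \right)} = 2 u \left(-5 + u\right)$ ($c{\left(u \right)} = \left(-5 + u\right) 2 u = 2 u \left(-5 + u\right)$)
$w{\left(b \right)} = 12$ ($w{\left(b \right)} = 2 \left(-1\right) \left(-5 - 1\right) = 2 \left(-1\right) \left(-6\right) = 12$)
$\left(-22 + 50\right) w{\left(-7 \right)} = \left(-22 + 50\right) 12 = 28 \cdot 12 = 336$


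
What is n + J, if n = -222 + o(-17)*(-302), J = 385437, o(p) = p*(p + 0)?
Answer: 297937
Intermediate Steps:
o(p) = p² (o(p) = p*p = p²)
n = -87500 (n = -222 + (-17)²*(-302) = -222 + 289*(-302) = -222 - 87278 = -87500)
n + J = -87500 + 385437 = 297937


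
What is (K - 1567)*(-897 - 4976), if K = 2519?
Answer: -5591096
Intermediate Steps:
(K - 1567)*(-897 - 4976) = (2519 - 1567)*(-897 - 4976) = 952*(-5873) = -5591096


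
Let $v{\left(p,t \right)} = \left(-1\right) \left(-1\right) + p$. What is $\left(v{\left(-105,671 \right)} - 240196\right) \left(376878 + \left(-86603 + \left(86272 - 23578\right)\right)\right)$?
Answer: $-84818450700$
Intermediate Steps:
$v{\left(p,t \right)} = 1 + p$
$\left(v{\left(-105,671 \right)} - 240196\right) \left(376878 + \left(-86603 + \left(86272 - 23578\right)\right)\right) = \left(\left(1 - 105\right) - 240196\right) \left(376878 + \left(-86603 + \left(86272 - 23578\right)\right)\right) = \left(-104 - 240196\right) \left(376878 + \left(-86603 + 62694\right)\right) = - 240300 \left(376878 - 23909\right) = \left(-240300\right) 352969 = -84818450700$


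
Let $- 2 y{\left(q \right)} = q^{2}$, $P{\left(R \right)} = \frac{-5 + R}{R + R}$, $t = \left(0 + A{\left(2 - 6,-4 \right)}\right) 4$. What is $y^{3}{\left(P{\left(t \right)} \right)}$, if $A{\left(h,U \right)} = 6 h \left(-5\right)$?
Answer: $- \frac{735091890625}{400771988324352} \approx -0.0018342$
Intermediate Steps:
$A{\left(h,U \right)} = - 30 h$
$t = 480$ ($t = \left(0 - 30 \left(2 - 6\right)\right) 4 = \left(0 - -120\right) 4 = \left(0 + 120\right) 4 = 120 \cdot 4 = 480$)
$P{\left(R \right)} = \frac{-5 + R}{2 R}$
$y{\left(q \right)} = - \frac{q^{2}}{2}$
$y^{3}{\left(P{\left(t \right)} \right)} = \left(- \frac{\left(\frac{-5 + 480}{2 \cdot 480}\right)^{2}}{2}\right)^{3} = \left(- \frac{\left(\frac{1}{2} \cdot \frac{1}{480} \cdot 475\right)^{2}}{2}\right)^{3} = \left(- \frac{\left(\frac{95}{192}\right)^{2}}{2}\right)^{3} = \left(\left(- \frac{1}{2}\right) \frac{9025}{36864}\right)^{3} = \left(- \frac{9025}{73728}\right)^{3} = - \frac{735091890625}{400771988324352}$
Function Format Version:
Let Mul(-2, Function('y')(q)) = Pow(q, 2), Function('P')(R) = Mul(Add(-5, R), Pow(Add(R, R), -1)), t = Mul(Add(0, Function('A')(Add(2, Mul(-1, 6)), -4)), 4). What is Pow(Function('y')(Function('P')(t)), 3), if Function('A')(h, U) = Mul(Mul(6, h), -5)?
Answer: Rational(-735091890625, 400771988324352) ≈ -0.0018342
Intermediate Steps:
Function('A')(h, U) = Mul(-30, h)
t = 480 (t = Mul(Add(0, Mul(-30, Add(2, Mul(-1, 6)))), 4) = Mul(Add(0, Mul(-30, Add(2, -6))), 4) = Mul(Add(0, Mul(-30, -4)), 4) = Mul(Add(0, 120), 4) = Mul(120, 4) = 480)
Function('P')(R) = Mul(Rational(1, 2), Pow(R, -1), Add(-5, R)) (Function('P')(R) = Mul(Add(-5, R), Pow(Mul(2, R), -1)) = Mul(Add(-5, R), Mul(Rational(1, 2), Pow(R, -1))) = Mul(Rational(1, 2), Pow(R, -1), Add(-5, R)))
Function('y')(q) = Mul(Rational(-1, 2), Pow(q, 2))
Pow(Function('y')(Function('P')(t)), 3) = Pow(Mul(Rational(-1, 2), Pow(Mul(Rational(1, 2), Pow(480, -1), Add(-5, 480)), 2)), 3) = Pow(Mul(Rational(-1, 2), Pow(Mul(Rational(1, 2), Rational(1, 480), 475), 2)), 3) = Pow(Mul(Rational(-1, 2), Pow(Rational(95, 192), 2)), 3) = Pow(Mul(Rational(-1, 2), Rational(9025, 36864)), 3) = Pow(Rational(-9025, 73728), 3) = Rational(-735091890625, 400771988324352)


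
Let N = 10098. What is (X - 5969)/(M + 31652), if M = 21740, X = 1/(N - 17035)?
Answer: -20703477/185190152 ≈ -0.11180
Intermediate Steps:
X = -1/6937 (X = 1/(10098 - 17035) = 1/(-6937) = -1/6937 ≈ -0.00014415)
(X - 5969)/(M + 31652) = (-1/6937 - 5969)/(21740 + 31652) = -41406954/6937/53392 = -41406954/6937*1/53392 = -20703477/185190152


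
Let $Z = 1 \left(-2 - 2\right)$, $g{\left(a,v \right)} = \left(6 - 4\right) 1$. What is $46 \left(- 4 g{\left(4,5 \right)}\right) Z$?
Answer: $1472$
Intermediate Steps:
$g{\left(a,v \right)} = 2$ ($g{\left(a,v \right)} = 2 \cdot 1 = 2$)
$Z = -4$ ($Z = 1 \left(-4\right) = -4$)
$46 \left(- 4 g{\left(4,5 \right)}\right) Z = 46 \left(\left(-4\right) 2\right) \left(-4\right) = 46 \left(-8\right) \left(-4\right) = \left(-368\right) \left(-4\right) = 1472$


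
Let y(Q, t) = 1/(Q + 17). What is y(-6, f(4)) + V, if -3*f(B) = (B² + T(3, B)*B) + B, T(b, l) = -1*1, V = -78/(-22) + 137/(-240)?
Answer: 8093/2640 ≈ 3.0655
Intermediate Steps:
V = 7853/2640 (V = -78*(-1/22) + 137*(-1/240) = 39/11 - 137/240 = 7853/2640 ≈ 2.9746)
T(b, l) = -1
f(B) = -B²/3 (f(B) = -((B² - B) + B)/3 = -B²/3)
y(Q, t) = 1/(17 + Q)
y(-6, f(4)) + V = 1/(17 - 6) + 7853/2640 = 1/11 + 7853/2640 = 8093/2640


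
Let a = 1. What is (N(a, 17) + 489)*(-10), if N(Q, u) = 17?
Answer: -5060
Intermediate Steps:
(N(a, 17) + 489)*(-10) = (17 + 489)*(-10) = 506*(-10) = -5060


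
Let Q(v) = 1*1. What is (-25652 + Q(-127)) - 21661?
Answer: -47312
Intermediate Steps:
Q(v) = 1
(-25652 + Q(-127)) - 21661 = (-25652 + 1) - 21661 = -25651 - 21661 = -47312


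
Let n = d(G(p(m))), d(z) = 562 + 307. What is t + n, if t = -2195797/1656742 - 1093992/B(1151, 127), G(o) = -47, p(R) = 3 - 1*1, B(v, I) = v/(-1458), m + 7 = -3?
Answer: 2644224893809463/1906910042 ≈ 1.3867e+6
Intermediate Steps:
m = -10 (m = -7 - 3 = -10)
B(v, I) = -v/1458 (B(v, I) = v*(-1/1458) = -v/1458)
p(R) = 2 (p(R) = 3 - 1 = 2)
t = 2642567788982965/1906910042 (t = -2195797/1656742 - 1093992/((-1/1458*1151)) = -2195797*1/1656742 - 1093992/(-1151/1458) = -2195797/1656742 - 1093992*(-1458/1151) = -2195797/1656742 + 1595040336/1151 = 2642567788982965/1906910042 ≈ 1.3858e+6)
d(z) = 869
n = 869
t + n = 2642567788982965/1906910042 + 869 = 2644224893809463/1906910042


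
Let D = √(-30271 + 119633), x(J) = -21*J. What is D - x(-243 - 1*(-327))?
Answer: 1764 + √89362 ≈ 2062.9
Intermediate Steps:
D = √89362 ≈ 298.93
D - x(-243 - 1*(-327)) = √89362 - (-21)*(-243 - 1*(-327)) = √89362 - (-21)*(-243 + 327) = √89362 - (-21)*84 = √89362 - 1*(-1764) = √89362 + 1764 = 1764 + √89362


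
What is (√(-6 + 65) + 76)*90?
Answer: 6840 + 90*√59 ≈ 7531.3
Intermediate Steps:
(√(-6 + 65) + 76)*90 = (√59 + 76)*90 = (76 + √59)*90 = 6840 + 90*√59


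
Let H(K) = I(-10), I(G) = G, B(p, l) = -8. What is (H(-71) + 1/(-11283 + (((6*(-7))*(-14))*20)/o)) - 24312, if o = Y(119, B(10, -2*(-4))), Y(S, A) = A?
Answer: -310178467/12753 ≈ -24322.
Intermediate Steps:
H(K) = -10
o = -8
(H(-71) + 1/(-11283 + (((6*(-7))*(-14))*20)/o)) - 24312 = (-10 + 1/(-11283 + (((6*(-7))*(-14))*20)/(-8))) - 24312 = (-10 + 1/(-11283 + (-42*(-14)*20)*(-⅛))) - 24312 = (-10 + 1/(-11283 + (588*20)*(-⅛))) - 24312 = (-10 + 1/(-11283 + 11760*(-⅛))) - 24312 = (-10 + 1/(-11283 - 1470)) - 24312 = (-10 + 1/(-12753)) - 24312 = (-10 - 1/12753) - 24312 = -127531/12753 - 24312 = -310178467/12753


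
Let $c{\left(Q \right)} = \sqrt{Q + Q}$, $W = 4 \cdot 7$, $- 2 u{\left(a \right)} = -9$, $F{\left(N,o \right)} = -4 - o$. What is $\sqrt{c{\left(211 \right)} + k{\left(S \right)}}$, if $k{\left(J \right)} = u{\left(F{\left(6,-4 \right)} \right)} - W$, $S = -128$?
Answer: $\frac{\sqrt{-94 + 4 \sqrt{422}}}{2} \approx 1.7197 i$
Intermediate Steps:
$u{\left(a \right)} = \frac{9}{2}$ ($u{\left(a \right)} = \left(- \frac{1}{2}\right) \left(-9\right) = \frac{9}{2}$)
$W = 28$
$c{\left(Q \right)} = \sqrt{2} \sqrt{Q}$ ($c{\left(Q \right)} = \sqrt{2 Q} = \sqrt{2} \sqrt{Q}$)
$k{\left(J \right)} = - \frac{47}{2}$ ($k{\left(J \right)} = \frac{9}{2} - 28 = - \frac{47}{2}$)
$\sqrt{c{\left(211 \right)} + k{\left(S \right)}} = \sqrt{\sqrt{2} \sqrt{211} - \frac{47}{2}} = \sqrt{\sqrt{422} - \frac{47}{2}} = \sqrt{- \frac{47}{2} + \sqrt{422}}$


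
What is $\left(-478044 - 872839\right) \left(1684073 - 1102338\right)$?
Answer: $-785855922005$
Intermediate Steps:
$\left(-478044 - 872839\right) \left(1684073 - 1102338\right) = \left(-1350883\right) 581735 = -785855922005$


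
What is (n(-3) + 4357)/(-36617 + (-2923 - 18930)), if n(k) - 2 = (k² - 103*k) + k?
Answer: -779/9745 ≈ -0.079938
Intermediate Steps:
n(k) = 2 + k² - 102*k (n(k) = 2 + ((k² - 103*k) + k) = 2 + (k² - 102*k) = 2 + k² - 102*k)
(n(-3) + 4357)/(-36617 + (-2923 - 18930)) = ((2 + (-3)² - 102*(-3)) + 4357)/(-36617 + (-2923 - 18930)) = ((2 + 9 + 306) + 4357)/(-36617 - 21853) = (317 + 4357)/(-58470) = 4674*(-1/58470) = -779/9745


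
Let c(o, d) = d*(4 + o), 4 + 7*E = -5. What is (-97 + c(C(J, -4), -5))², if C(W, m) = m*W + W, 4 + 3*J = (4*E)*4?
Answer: 2819041/49 ≈ 57531.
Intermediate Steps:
E = -9/7 (E = -4/7 + (⅐)*(-5) = -4/7 - 5/7 = -9/7 ≈ -1.2857)
J = -172/21 (J = -4/3 + ((4*(-9/7))*4)/3 = -4/3 + (-36/7*4)/3 = -4/3 + (⅓)*(-144/7) = -4/3 - 48/7 = -172/21 ≈ -8.1905)
C(W, m) = W + W*m (C(W, m) = W*m + W = W + W*m)
(-97 + c(C(J, -4), -5))² = (-97 - 5*(4 - 172*(1 - 4)/21))² = (-97 - 5*(4 - 172/21*(-3)))² = (-97 - 5*(4 + 172/7))² = (-97 - 5*200/7)² = (-97 - 1000/7)² = (-1679/7)² = 2819041/49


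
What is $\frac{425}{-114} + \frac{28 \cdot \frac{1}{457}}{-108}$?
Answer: $- \frac{1748291}{468882} \approx -3.7286$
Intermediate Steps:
$\frac{425}{-114} + \frac{28 \cdot \frac{1}{457}}{-108} = 425 \left(- \frac{1}{114}\right) + 28 \cdot \frac{1}{457} \left(- \frac{1}{108}\right) = - \frac{425}{114} + \frac{28}{457} \left(- \frac{1}{108}\right) = - \frac{425}{114} - \frac{7}{12339} = - \frac{1748291}{468882}$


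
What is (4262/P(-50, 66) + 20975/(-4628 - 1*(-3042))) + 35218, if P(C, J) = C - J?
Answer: 808759267/22997 ≈ 35168.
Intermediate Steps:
(4262/P(-50, 66) + 20975/(-4628 - 1*(-3042))) + 35218 = (4262/(-50 - 1*66) + 20975/(-4628 - 1*(-3042))) + 35218 = (4262/(-50 - 66) + 20975/(-4628 + 3042)) + 35218 = (4262/(-116) + 20975/(-1586)) + 35218 = (4262*(-1/116) + 20975*(-1/1586)) + 35218 = (-2131/58 - 20975/1586) + 35218 = -1149079/22997 + 35218 = 808759267/22997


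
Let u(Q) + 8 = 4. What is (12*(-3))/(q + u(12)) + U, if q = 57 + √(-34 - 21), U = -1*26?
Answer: 2*(-13*√55 + 707*I)/(√55 - 53*I) ≈ -26.666 + 0.09322*I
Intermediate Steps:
U = -26
u(Q) = -4 (u(Q) = -8 + 4 = -4)
q = 57 + I*√55 (q = 57 + √(-55) = 57 + I*√55 ≈ 57.0 + 7.4162*I)
(12*(-3))/(q + u(12)) + U = (12*(-3))/((57 + I*√55) - 4) - 26 = -36/(53 + I*√55) - 26 = -26 - 36/(53 + I*√55)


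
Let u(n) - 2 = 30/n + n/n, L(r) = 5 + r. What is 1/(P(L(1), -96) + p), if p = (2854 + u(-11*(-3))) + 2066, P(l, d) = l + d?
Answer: 11/53173 ≈ 0.00020687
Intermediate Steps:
P(l, d) = d + l
u(n) = 3 + 30/n (u(n) = 2 + (30/n + n/n) = 2 + (30/n + 1) = 2 + (1 + 30/n) = 3 + 30/n)
p = 54163/11 (p = (2854 + (3 + 30/((-11*(-3))))) + 2066 = (2854 + (3 + 30/33)) + 2066 = (2854 + (3 + 30*(1/33))) + 2066 = (2854 + (3 + 10/11)) + 2066 = (2854 + 43/11) + 2066 = 31437/11 + 2066 = 54163/11 ≈ 4923.9)
1/(P(L(1), -96) + p) = 1/((-96 + (5 + 1)) + 54163/11) = 1/((-96 + 6) + 54163/11) = 1/(-90 + 54163/11) = 1/(53173/11) = 11/53173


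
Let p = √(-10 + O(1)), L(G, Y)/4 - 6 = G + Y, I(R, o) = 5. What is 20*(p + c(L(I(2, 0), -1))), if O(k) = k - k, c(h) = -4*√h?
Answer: 20*√10*(-8 + I) ≈ -505.96 + 63.246*I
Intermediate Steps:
L(G, Y) = 24 + 4*G + 4*Y (L(G, Y) = 24 + 4*(G + Y) = 24 + (4*G + 4*Y) = 24 + 4*G + 4*Y)
O(k) = 0
p = I*√10 (p = √(-10 + 0) = √(-10) = I*√10 ≈ 3.1623*I)
20*(p + c(L(I(2, 0), -1))) = 20*(I*√10 - 4*√(24 + 4*5 + 4*(-1))) = 20*(I*√10 - 4*√(24 + 20 - 4)) = 20*(I*√10 - 8*√10) = 20*(-8*√10 + I*√10) = -160*√10 + 20*I*√10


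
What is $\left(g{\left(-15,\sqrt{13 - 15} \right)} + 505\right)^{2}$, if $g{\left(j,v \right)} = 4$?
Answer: $259081$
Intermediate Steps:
$\left(g{\left(-15,\sqrt{13 - 15} \right)} + 505\right)^{2} = \left(4 + 505\right)^{2} = 509^{2} = 259081$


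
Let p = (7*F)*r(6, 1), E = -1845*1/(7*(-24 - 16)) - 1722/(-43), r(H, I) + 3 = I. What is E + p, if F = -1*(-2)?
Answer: 44875/2408 ≈ 18.636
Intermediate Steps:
r(H, I) = -3 + I
F = 2
E = 112299/2408 (E = -1845/(7*(-40)) - 1722*(-1/43) = -1845/(-280) + 1722/43 = -1845*(-1/280) + 1722/43 = 369/56 + 1722/43 = 112299/2408 ≈ 46.636)
p = -28 (p = (7*2)*(-3 + 1) = 14*(-2) = -28)
E + p = 112299/2408 - 28 = 44875/2408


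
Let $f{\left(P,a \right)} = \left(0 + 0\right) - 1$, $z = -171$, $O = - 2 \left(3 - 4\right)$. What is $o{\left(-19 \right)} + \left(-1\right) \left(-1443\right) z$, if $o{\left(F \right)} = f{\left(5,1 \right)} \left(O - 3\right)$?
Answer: $-246752$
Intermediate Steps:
$O = 2$ ($O = \left(-2\right) \left(-1\right) = 2$)
$f{\left(P,a \right)} = -1$ ($f{\left(P,a \right)} = 0 - 1 = -1$)
$o{\left(F \right)} = 1$ ($o{\left(F \right)} = - (2 - 3) = \left(-1\right) \left(-1\right) = 1$)
$o{\left(-19 \right)} + \left(-1\right) \left(-1443\right) z = 1 + \left(-1\right) \left(-1443\right) \left(-171\right) = 1 + 1443 \left(-171\right) = 1 - 246753 = -246752$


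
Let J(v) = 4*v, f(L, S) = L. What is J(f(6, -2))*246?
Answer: 5904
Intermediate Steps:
J(f(6, -2))*246 = (4*6)*246 = 24*246 = 5904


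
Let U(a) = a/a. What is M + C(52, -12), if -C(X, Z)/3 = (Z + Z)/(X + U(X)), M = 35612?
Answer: 1887508/53 ≈ 35613.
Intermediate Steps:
U(a) = 1
C(X, Z) = -6*Z/(1 + X) (C(X, Z) = -3*(Z + Z)/(X + 1) = -3*2*Z/(1 + X) = -6*Z/(1 + X))
M + C(52, -12) = 35612 - 6*(-12)/(1 + 52) = 35612 - 6*(-12)/53 = 35612 - 6*(-12)*1/53 = 35612 + 72/53 = 1887508/53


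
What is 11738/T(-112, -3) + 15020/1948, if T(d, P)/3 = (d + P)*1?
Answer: -4420931/168015 ≈ -26.313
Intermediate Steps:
T(d, P) = 3*P + 3*d (T(d, P) = 3*((d + P)*1) = 3*((P + d)*1) = 3*(P + d) = 3*P + 3*d)
11738/T(-112, -3) + 15020/1948 = 11738/(3*(-3) + 3*(-112)) + 15020/1948 = 11738/(-9 - 336) + 15020*(1/1948) = 11738/(-345) + 3755/487 = 11738*(-1/345) + 3755/487 = -11738/345 + 3755/487 = -4420931/168015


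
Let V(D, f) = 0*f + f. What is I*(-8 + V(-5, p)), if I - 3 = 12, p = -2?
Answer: -150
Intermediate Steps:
I = 15 (I = 3 + 12 = 15)
V(D, f) = f (V(D, f) = 0 + f = f)
I*(-8 + V(-5, p)) = 15*(-8 - 2) = 15*(-10) = -150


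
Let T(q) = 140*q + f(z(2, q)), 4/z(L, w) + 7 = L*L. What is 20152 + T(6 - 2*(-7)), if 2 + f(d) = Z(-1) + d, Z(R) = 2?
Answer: 68852/3 ≈ 22951.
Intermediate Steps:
z(L, w) = 4/(-7 + L**2) (z(L, w) = 4/(-7 + L*L) = 4/(-7 + L**2))
f(d) = d (f(d) = -2 + (2 + d) = d)
T(q) = -4/3 + 140*q (T(q) = 140*q + 4/(-7 + 2**2) = 140*q + 4/(-7 + 4) = 140*q + 4/(-3) = 140*q + 4*(-1/3) = 140*q - 4/3 = -4/3 + 140*q)
20152 + T(6 - 2*(-7)) = 20152 + (-4/3 + 140*(6 - 2*(-7))) = 20152 + (-4/3 + 140*(6 + 14)) = 20152 + (-4/3 + 140*20) = 20152 + (-4/3 + 2800) = 20152 + 8396/3 = 68852/3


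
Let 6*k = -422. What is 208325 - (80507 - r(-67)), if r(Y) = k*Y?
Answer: 397591/3 ≈ 1.3253e+5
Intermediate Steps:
k = -211/3 (k = (1/6)*(-422) = -211/3 ≈ -70.333)
r(Y) = -211*Y/3
208325 - (80507 - r(-67)) = 208325 - (80507 - (-211)*(-67)/3) = 208325 - (80507 - 1*14137/3) = 208325 - (80507 - 14137/3) = 208325 - 1*227384/3 = 208325 - 227384/3 = 397591/3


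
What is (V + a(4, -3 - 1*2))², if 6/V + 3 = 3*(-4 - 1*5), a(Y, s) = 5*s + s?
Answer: 22801/25 ≈ 912.04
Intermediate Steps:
a(Y, s) = 6*s
V = -⅕ (V = 6/(-3 + 3*(-4 - 1*5)) = 6/(-3 + 3*(-4 - 5)) = 6/(-3 + 3*(-9)) = 6/(-3 - 27) = 6/(-30) = 6*(-1/30) = -⅕ ≈ -0.20000)
(V + a(4, -3 - 1*2))² = (-⅕ + 6*(-3 - 1*2))² = (-⅕ + 6*(-3 - 2))² = (-⅕ + 6*(-5))² = (-⅕ - 30)² = (-151/5)² = 22801/25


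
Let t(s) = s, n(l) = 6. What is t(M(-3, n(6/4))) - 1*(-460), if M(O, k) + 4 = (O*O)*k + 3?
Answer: 513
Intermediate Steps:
M(O, k) = -1 + k*O² (M(O, k) = -4 + ((O*O)*k + 3) = -4 + (O²*k + 3) = -4 + (k*O² + 3) = -4 + (3 + k*O²) = -1 + k*O²)
t(M(-3, n(6/4))) - 1*(-460) = (-1 + 6*(-3)²) - 1*(-460) = (-1 + 6*9) + 460 = (-1 + 54) + 460 = 53 + 460 = 513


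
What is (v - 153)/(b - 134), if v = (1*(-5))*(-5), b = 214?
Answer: -8/5 ≈ -1.6000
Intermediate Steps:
v = 25 (v = -5*(-5) = 25)
(v - 153)/(b - 134) = (25 - 153)/(214 - 134) = -128/80 = -128*1/80 = -8/5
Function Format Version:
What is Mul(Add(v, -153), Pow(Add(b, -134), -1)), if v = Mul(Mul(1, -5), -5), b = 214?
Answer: Rational(-8, 5) ≈ -1.6000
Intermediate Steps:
v = 25 (v = Mul(-5, -5) = 25)
Mul(Add(v, -153), Pow(Add(b, -134), -1)) = Mul(Add(25, -153), Pow(Add(214, -134), -1)) = Mul(-128, Pow(80, -1)) = Mul(-128, Rational(1, 80)) = Rational(-8, 5)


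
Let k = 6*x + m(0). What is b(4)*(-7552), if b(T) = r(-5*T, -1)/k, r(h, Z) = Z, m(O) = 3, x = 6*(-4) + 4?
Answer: -7552/117 ≈ -64.547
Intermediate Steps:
x = -20 (x = -24 + 4 = -20)
k = -117 (k = 6*(-20) + 3 = -120 + 3 = -117)
b(T) = 1/117 (b(T) = -1/(-117) = -1*(-1/117) = 1/117)
b(4)*(-7552) = (1/117)*(-7552) = -7552/117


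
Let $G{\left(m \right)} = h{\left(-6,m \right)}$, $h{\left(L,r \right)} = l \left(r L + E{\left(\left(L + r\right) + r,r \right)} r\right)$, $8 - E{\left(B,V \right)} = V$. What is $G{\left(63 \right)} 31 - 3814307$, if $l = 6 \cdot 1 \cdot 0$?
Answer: $-3814307$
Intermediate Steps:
$E{\left(B,V \right)} = 8 - V$
$l = 0$ ($l = 6 \cdot 0 = 0$)
$h{\left(L,r \right)} = 0$ ($h{\left(L,r \right)} = 0 \left(r L + \left(8 - r\right) r\right) = 0 \left(L r + r \left(8 - r\right)\right) = 0$)
$G{\left(m \right)} = 0$
$G{\left(63 \right)} 31 - 3814307 = 0 \cdot 31 - 3814307 = 0 - 3814307 = -3814307$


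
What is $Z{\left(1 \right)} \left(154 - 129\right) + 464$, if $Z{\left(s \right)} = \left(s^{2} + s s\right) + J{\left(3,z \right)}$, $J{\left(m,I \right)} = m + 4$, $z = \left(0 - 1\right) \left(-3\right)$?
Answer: $689$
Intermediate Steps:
$z = 3$ ($z = \left(-1\right) \left(-3\right) = 3$)
$J{\left(m,I \right)} = 4 + m$
$Z{\left(s \right)} = 7 + 2 s^{2}$ ($Z{\left(s \right)} = \left(s^{2} + s s\right) + \left(4 + 3\right) = \left(s^{2} + s^{2}\right) + 7 = 2 s^{2} + 7 = 7 + 2 s^{2}$)
$Z{\left(1 \right)} \left(154 - 129\right) + 464 = \left(7 + 2 \cdot 1^{2}\right) \left(154 - 129\right) + 464 = \left(7 + 2 \cdot 1\right) 25 + 464 = \left(7 + 2\right) 25 + 464 = 9 \cdot 25 + 464 = 225 + 464 = 689$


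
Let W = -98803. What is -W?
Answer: 98803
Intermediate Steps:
-W = -1*(-98803) = 98803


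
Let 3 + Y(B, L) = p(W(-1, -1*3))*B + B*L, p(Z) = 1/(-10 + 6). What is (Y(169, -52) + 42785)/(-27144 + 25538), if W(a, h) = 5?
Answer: -135807/6424 ≈ -21.141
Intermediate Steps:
p(Z) = -¼ (p(Z) = 1/(-4) = -¼)
Y(B, L) = -3 - B/4 + B*L (Y(B, L) = -3 + (-B/4 + B*L) = -3 - B/4 + B*L)
(Y(169, -52) + 42785)/(-27144 + 25538) = ((-3 - ¼*169 + 169*(-52)) + 42785)/(-27144 + 25538) = ((-3 - 169/4 - 8788) + 42785)/(-1606) = (-35333/4 + 42785)*(-1/1606) = (135807/4)*(-1/1606) = -135807/6424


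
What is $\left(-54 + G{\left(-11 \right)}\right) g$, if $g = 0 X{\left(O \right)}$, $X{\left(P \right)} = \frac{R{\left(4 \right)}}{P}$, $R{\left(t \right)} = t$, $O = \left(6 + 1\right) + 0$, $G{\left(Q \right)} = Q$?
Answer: $0$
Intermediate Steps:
$O = 7$ ($O = 7 + 0 = 7$)
$X{\left(P \right)} = \frac{4}{P}$
$g = 0$ ($g = 0 \cdot \frac{4}{7} = 0$)
$\left(-54 + G{\left(-11 \right)}\right) g = \left(-54 - 11\right) 0 = \left(-65\right) 0 = 0$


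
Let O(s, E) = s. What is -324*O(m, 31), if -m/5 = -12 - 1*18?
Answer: -48600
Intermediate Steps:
m = 150 (m = -5*(-12 - 1*18) = -5*(-12 - 18) = -5*(-30) = 150)
-324*O(m, 31) = -324*150 = -48600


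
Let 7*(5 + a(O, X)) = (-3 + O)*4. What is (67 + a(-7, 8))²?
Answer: 155236/49 ≈ 3168.1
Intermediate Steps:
a(O, X) = -47/7 + 4*O/7 (a(O, X) = -5 + ((-3 + O)*4)/7 = -5 + (-12 + 4*O)/7 = -5 + (-12/7 + 4*O/7) = -47/7 + 4*O/7)
(67 + a(-7, 8))² = (67 + (-47/7 + (4/7)*(-7)))² = (67 + (-47/7 - 4))² = (67 - 75/7)² = (394/7)² = 155236/49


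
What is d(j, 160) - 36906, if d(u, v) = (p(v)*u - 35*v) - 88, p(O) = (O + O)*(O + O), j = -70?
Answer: -7210594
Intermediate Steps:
p(O) = 4*O**2 (p(O) = (2*O)*(2*O) = 4*O**2)
d(u, v) = -88 - 35*v + 4*u*v**2 (d(u, v) = ((4*v**2)*u - 35*v) - 88 = (4*u*v**2 - 35*v) - 88 = (-35*v + 4*u*v**2) - 88 = -88 - 35*v + 4*u*v**2)
d(j, 160) - 36906 = (-88 - 35*160 + 4*(-70)*160**2) - 36906 = (-88 - 5600 + 4*(-70)*25600) - 36906 = (-88 - 5600 - 7168000) - 36906 = -7173688 - 36906 = -7210594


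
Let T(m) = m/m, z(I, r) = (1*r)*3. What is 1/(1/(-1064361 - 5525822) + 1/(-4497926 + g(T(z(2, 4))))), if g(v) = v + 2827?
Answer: -29623518422934/11085281 ≈ -2.6723e+6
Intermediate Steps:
z(I, r) = 3*r (z(I, r) = r*3 = 3*r)
T(m) = 1
g(v) = 2827 + v
1/(1/(-1064361 - 5525822) + 1/(-4497926 + g(T(z(2, 4))))) = 1/(1/(-1064361 - 5525822) + 1/(-4497926 + (2827 + 1))) = 1/(1/(-6590183) + 1/(-4497926 + 2828)) = 1/(-1/6590183 + 1/(-4495098)) = 1/(-1/6590183 - 1/4495098) = 1/(-11085281/29623518422934) = -29623518422934/11085281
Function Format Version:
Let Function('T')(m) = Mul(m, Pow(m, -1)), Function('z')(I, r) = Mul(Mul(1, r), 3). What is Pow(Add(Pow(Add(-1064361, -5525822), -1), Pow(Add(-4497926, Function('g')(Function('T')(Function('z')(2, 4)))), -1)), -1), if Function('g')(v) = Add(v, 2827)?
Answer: Rational(-29623518422934, 11085281) ≈ -2.6723e+6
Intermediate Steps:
Function('z')(I, r) = Mul(3, r) (Function('z')(I, r) = Mul(r, 3) = Mul(3, r))
Function('T')(m) = 1
Function('g')(v) = Add(2827, v)
Pow(Add(Pow(Add(-1064361, -5525822), -1), Pow(Add(-4497926, Function('g')(Function('T')(Function('z')(2, 4)))), -1)), -1) = Pow(Add(Pow(Add(-1064361, -5525822), -1), Pow(Add(-4497926, Add(2827, 1)), -1)), -1) = Pow(Add(Pow(-6590183, -1), Pow(Add(-4497926, 2828), -1)), -1) = Pow(Add(Rational(-1, 6590183), Pow(-4495098, -1)), -1) = Pow(Add(Rational(-1, 6590183), Rational(-1, 4495098)), -1) = Pow(Rational(-11085281, 29623518422934), -1) = Rational(-29623518422934, 11085281)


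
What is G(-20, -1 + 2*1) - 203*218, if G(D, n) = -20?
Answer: -44274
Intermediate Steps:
G(-20, -1 + 2*1) - 203*218 = -20 - 203*218 = -20 - 44254 = -44274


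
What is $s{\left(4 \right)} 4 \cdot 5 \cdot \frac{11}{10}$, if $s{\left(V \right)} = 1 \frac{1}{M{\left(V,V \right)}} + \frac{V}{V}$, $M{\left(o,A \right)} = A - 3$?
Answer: $44$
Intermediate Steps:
$M{\left(o,A \right)} = -3 + A$
$s{\left(V \right)} = 1 + \frac{1}{-3 + V}$ ($s{\left(V \right)} = 1 \frac{1}{-3 + V} + \frac{V}{V} = \frac{1}{-3 + V} + 1 = 1 + \frac{1}{-3 + V}$)
$s{\left(4 \right)} 4 \cdot 5 \cdot \frac{11}{10} = \frac{-2 + 4}{-3 + 4} \cdot 4 \cdot 5 \cdot \frac{11}{10} = 1^{-1} \cdot 2 \cdot 4 \cdot 5 \cdot 11 \cdot \frac{1}{10} = 1 \cdot 2 \cdot 4 \cdot 5 \cdot \frac{11}{10} = 2 \cdot 4 \cdot 5 \cdot \frac{11}{10} = 8 \cdot 5 \cdot \frac{11}{10} = 40 \cdot \frac{11}{10} = 44$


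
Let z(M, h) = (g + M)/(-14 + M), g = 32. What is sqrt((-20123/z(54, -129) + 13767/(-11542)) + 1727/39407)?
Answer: 3*I*sqrt(16140298464139852790)/124572806 ≈ 96.751*I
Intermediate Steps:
z(M, h) = (32 + M)/(-14 + M)
sqrt((-20123/z(54, -129) + 13767/(-11542)) + 1727/39407) = sqrt((-20123*(-14 + 54)/(32 + 54) + 13767/(-11542)) + 1727/39407) = sqrt((-20123/(86/40) + 13767*(-1/11542)) + 1727*(1/39407)) = sqrt((-20123/((1/40)*86) - 13767/11542) + 11/251) = sqrt((-20123/43/20 - 13767/11542) + 11/251) = sqrt((-20123*20/43 - 13767/11542) + 11/251) = sqrt((-402460/43 - 13767/11542) + 11/251) = sqrt(-4645785301/496306 + 11/251) = sqrt(-1166086651185/124572806) = 3*I*sqrt(16140298464139852790)/124572806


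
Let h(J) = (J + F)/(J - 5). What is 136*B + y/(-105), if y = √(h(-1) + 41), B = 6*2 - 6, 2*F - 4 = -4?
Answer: 816 - √1482/630 ≈ 815.94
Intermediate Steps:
F = 0 (F = 2 + (½)*(-4) = 2 - 2 = 0)
B = 6 (B = 12 - 6 = 6)
h(J) = J/(-5 + J) (h(J) = (J + 0)/(J - 5) = J/(-5 + J))
y = √1482/6 (y = √(-1/(-5 - 1) + 41) = √(-1/(-6) + 41) = √(-1*(-⅙) + 41) = √(⅙ + 41) = √(247/6) = √1482/6 ≈ 6.4161)
136*B + y/(-105) = 136*6 + (√1482/6)/(-105) = 816 + (√1482/6)*(-1/105) = 816 - √1482/630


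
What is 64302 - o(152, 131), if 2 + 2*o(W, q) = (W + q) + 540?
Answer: 127783/2 ≈ 63892.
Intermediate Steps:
o(W, q) = 269 + W/2 + q/2 (o(W, q) = -1 + ((W + q) + 540)/2 = -1 + (540 + W + q)/2 = -1 + (270 + W/2 + q/2) = 269 + W/2 + q/2)
64302 - o(152, 131) = 64302 - (269 + (½)*152 + (½)*131) = 64302 - (269 + 76 + 131/2) = 64302 - 1*821/2 = 64302 - 821/2 = 127783/2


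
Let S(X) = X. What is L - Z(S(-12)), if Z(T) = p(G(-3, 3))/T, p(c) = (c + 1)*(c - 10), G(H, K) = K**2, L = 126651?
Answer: 759901/6 ≈ 1.2665e+5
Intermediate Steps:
p(c) = (1 + c)*(-10 + c)
Z(T) = -10/T (Z(T) = (-10 + (3**2)**2 - 9*3**2)/T = (-10 + 9**2 - 9*9)/T = (-10 + 81 - 81)/T = -10/T)
L - Z(S(-12)) = 126651 - (-10)/(-12) = 126651 - (-10)*(-1)/12 = 126651 - 1*5/6 = 126651 - 5/6 = 759901/6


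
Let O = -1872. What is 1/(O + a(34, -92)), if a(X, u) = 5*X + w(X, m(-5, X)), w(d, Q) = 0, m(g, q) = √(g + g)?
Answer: -1/1702 ≈ -0.00058754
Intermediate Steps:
m(g, q) = √2*√g (m(g, q) = √(2*g) = √2*√g)
a(X, u) = 5*X (a(X, u) = 5*X + 0 = 5*X)
1/(O + a(34, -92)) = 1/(-1872 + 5*34) = 1/(-1872 + 170) = 1/(-1702) = -1/1702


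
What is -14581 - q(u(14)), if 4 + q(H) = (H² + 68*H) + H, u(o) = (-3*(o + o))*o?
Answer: -1316409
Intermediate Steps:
u(o) = -6*o² (u(o) = (-6*o)*o = -6*o²)
q(H) = -4 + H² + 69*H (q(H) = -4 + ((H² + 68*H) + H) = -4 + (H² + 69*H) = -4 + H² + 69*H)
-14581 - q(u(14)) = -14581 - (-4 + (-6*14²)² + 69*(-6*14²)) = -14581 - (-4 + (-6*196)² + 69*(-6*196)) = -14581 - (-4 + (-1176)² + 69*(-1176)) = -14581 - (-4 + 1382976 - 81144) = -14581 - 1*1301828 = -14581 - 1301828 = -1316409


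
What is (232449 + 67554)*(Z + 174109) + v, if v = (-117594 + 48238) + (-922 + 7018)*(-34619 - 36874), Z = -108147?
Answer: 19352907202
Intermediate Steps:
v = -435890684 (v = -69356 + 6096*(-71493) = -69356 - 435821328 = -435890684)
(232449 + 67554)*(Z + 174109) + v = (232449 + 67554)*(-108147 + 174109) - 435890684 = 300003*65962 - 435890684 = 19788797886 - 435890684 = 19352907202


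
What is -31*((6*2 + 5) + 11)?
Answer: -868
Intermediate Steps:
-31*((6*2 + 5) + 11) = -31*((12 + 5) + 11) = -31*(17 + 11) = -31*28 = -868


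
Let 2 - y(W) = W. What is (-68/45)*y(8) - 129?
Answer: -1799/15 ≈ -119.93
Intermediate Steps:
y(W) = 2 - W
(-68/45)*y(8) - 129 = (-68/45)*(2 - 1*8) - 129 = (-68*1/45)*(2 - 8) - 129 = -68/45*(-6) - 129 = 136/15 - 129 = -1799/15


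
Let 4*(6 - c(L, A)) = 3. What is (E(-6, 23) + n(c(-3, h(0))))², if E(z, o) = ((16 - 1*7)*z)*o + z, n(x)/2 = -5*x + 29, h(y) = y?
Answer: 6175225/4 ≈ 1.5438e+6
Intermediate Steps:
c(L, A) = 21/4 (c(L, A) = 6 - ¼*3 = 6 - ¾ = 21/4)
n(x) = 58 - 10*x (n(x) = 2*(-5*x + 29) = 2*(29 - 5*x) = 58 - 10*x)
E(z, o) = z + 9*o*z (E(z, o) = ((16 - 7)*z)*o + z = (9*z)*o + z = 9*o*z + z = z + 9*o*z)
(E(-6, 23) + n(c(-3, h(0))))² = (-6*(1 + 9*23) + (58 - 10*21/4))² = (-6*(1 + 207) + (58 - 105/2))² = (-6*208 + 11/2)² = (-1248 + 11/2)² = (-2485/2)² = 6175225/4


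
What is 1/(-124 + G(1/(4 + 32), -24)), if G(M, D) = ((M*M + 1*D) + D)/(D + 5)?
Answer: -24624/2991169 ≈ -0.0082322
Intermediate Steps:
G(M, D) = (M² + 2*D)/(5 + D) (G(M, D) = ((M² + D) + D)/(5 + D) = ((D + M²) + D)/(5 + D) = (M² + 2*D)/(5 + D))
1/(-124 + G(1/(4 + 32), -24)) = 1/(-124 + ((1/(4 + 32))² + 2*(-24))/(5 - 24)) = 1/(-124 + ((1/36)² - 48)/(-19)) = 1/(-124 - ((1/36)² - 48)/19) = 1/(-124 - (1/1296 - 48)/19) = 1/(-124 - 1/19*(-62207/1296)) = 1/(-124 + 62207/24624) = 1/(-2991169/24624) = -24624/2991169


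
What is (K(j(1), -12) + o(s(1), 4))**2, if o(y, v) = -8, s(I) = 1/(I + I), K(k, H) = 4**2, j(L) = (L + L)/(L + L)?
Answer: 64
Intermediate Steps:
j(L) = 1 (j(L) = (2*L)/((2*L)) = (2*L)*(1/(2*L)) = 1)
K(k, H) = 16
s(I) = 1/(2*I)
(K(j(1), -12) + o(s(1), 4))**2 = (16 - 8)**2 = 8**2 = 64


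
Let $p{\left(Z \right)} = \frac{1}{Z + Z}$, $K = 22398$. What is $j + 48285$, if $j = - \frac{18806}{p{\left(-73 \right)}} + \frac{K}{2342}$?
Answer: $\frac{3271739530}{1171} \approx 2.794 \cdot 10^{6}$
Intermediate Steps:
$p{\left(Z \right)} = \frac{1}{2 Z}$
$j = \frac{3215197795}{1171}$ ($j = - \frac{18806}{\frac{1}{2} \frac{1}{-73}} + \frac{22398}{2342} = - \frac{18806}{\frac{1}{2} \left(- \frac{1}{73}\right)} + 22398 \cdot \frac{1}{2342} = - \frac{18806}{- \frac{1}{146}} + \frac{11199}{1171} = \left(-18806\right) \left(-146\right) + \frac{11199}{1171} = 2745676 + \frac{11199}{1171} = \frac{3215197795}{1171} \approx 2.7457 \cdot 10^{6}$)
$j + 48285 = \frac{3215197795}{1171} + 48285 = \frac{3271739530}{1171}$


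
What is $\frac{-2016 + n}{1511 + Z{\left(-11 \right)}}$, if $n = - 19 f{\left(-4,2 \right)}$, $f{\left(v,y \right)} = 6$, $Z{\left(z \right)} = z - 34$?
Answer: $- \frac{1065}{733} \approx -1.4529$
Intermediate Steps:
$Z{\left(z \right)} = -34 + z$
$n = -114$ ($n = \left(-19\right) 6 = -114$)
$\frac{-2016 + n}{1511 + Z{\left(-11 \right)}} = \frac{-2016 - 114}{1511 - 45} = - \frac{2130}{1511 - 45} = - \frac{2130}{1466} = \left(-2130\right) \frac{1}{1466} = - \frac{1065}{733}$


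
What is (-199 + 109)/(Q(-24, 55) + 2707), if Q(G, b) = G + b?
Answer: -45/1369 ≈ -0.032871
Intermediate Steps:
(-199 + 109)/(Q(-24, 55) + 2707) = (-199 + 109)/((-24 + 55) + 2707) = -90/(31 + 2707) = -90/2738 = -90*1/2738 = -45/1369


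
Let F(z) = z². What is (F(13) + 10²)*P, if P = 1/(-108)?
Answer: -269/108 ≈ -2.4907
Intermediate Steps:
P = -1/108 ≈ -0.0092593
(F(13) + 10²)*P = (13² + 10²)*(-1/108) = (169 + 100)*(-1/108) = 269*(-1/108) = -269/108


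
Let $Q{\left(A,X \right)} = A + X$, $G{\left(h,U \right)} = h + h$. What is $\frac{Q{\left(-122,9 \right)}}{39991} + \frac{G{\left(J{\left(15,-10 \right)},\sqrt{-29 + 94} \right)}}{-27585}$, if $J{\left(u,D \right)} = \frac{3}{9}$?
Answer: $- \frac{9431297}{3309455205} \approx -0.0028498$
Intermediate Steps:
$J{\left(u,D \right)} = \frac{1}{3}$ ($J{\left(u,D \right)} = 3 \cdot \frac{1}{9} = \frac{1}{3}$)
$G{\left(h,U \right)} = 2 h$
$\frac{Q{\left(-122,9 \right)}}{39991} + \frac{G{\left(J{\left(15,-10 \right)},\sqrt{-29 + 94} \right)}}{-27585} = \frac{-122 + 9}{39991} + \frac{2 \cdot \frac{1}{3}}{-27585} = \left(-113\right) \frac{1}{39991} + \frac{2}{3} \left(- \frac{1}{27585}\right) = - \frac{113}{39991} - \frac{2}{82755} = - \frac{9431297}{3309455205}$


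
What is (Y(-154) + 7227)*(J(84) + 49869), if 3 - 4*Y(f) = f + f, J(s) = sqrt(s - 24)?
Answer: 1457122311/4 + 29219*sqrt(15)/2 ≈ 3.6434e+8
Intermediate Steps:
J(s) = sqrt(-24 + s)
Y(f) = 3/4 - f/2 (Y(f) = 3/4 - (f + f)/4 = 3/4 - f/2)
(Y(-154) + 7227)*(J(84) + 49869) = ((3/4 - 1/2*(-154)) + 7227)*(sqrt(-24 + 84) + 49869) = ((3/4 + 77) + 7227)*(sqrt(60) + 49869) = (311/4 + 7227)*(2*sqrt(15) + 49869) = 29219*(49869 + 2*sqrt(15))/4 = 1457122311/4 + 29219*sqrt(15)/2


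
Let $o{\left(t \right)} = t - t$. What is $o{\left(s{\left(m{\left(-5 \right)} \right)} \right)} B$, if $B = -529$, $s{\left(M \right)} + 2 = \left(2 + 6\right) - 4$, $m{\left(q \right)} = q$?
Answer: $0$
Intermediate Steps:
$s{\left(M \right)} = 2$ ($s{\left(M \right)} = -2 + \left(\left(2 + 6\right) - 4\right) = -2 + \left(8 - 4\right) = -2 + 4 = 2$)
$o{\left(t \right)} = 0$
$o{\left(s{\left(m{\left(-5 \right)} \right)} \right)} B = 0 \left(-529\right) = 0$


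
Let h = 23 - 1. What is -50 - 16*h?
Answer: -402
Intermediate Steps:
h = 22
-50 - 16*h = -50 - 16*22 = -50 - 352 = -402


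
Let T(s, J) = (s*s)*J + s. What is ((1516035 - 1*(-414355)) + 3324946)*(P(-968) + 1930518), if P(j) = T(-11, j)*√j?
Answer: 10145520744048 - 13543305681488*I*√2 ≈ 1.0146e+13 - 1.9153e+13*I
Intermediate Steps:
T(s, J) = s + J*s² (T(s, J) = s²*J + s = J*s² + s = s + J*s²)
P(j) = √j*(-11 + 121*j) (P(j) = (-11*(1 + j*(-11)))*√j = (-11*(1 - 11*j))*√j = (-11 + 121*j)*√j = √j*(-11 + 121*j))
((1516035 - 1*(-414355)) + 3324946)*(P(-968) + 1930518) = ((1516035 - 1*(-414355)) + 3324946)*(√(-968)*(-11 + 121*(-968)) + 1930518) = ((1516035 + 414355) + 3324946)*((22*I*√2)*(-11 - 117128) + 1930518) = (1930390 + 3324946)*((22*I*√2)*(-117139) + 1930518) = 5255336*(-2577058*I*√2 + 1930518) = 5255336*(1930518 - 2577058*I*√2) = 10145520744048 - 13543305681488*I*√2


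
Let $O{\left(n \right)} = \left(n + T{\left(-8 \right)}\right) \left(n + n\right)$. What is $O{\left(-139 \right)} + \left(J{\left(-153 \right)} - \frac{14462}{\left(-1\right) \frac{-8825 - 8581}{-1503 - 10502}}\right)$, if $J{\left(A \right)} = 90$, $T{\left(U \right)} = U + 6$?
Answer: $\frac{428731619}{8703} \approx 49263.0$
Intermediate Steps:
$T{\left(U \right)} = 6 + U$
$O{\left(n \right)} = 2 n \left(-2 + n\right)$ ($O{\left(n \right)} = \left(n + \left(6 - 8\right)\right) \left(n + n\right) = \left(n - 2\right) 2 n = \left(-2 + n\right) 2 n = 2 n \left(-2 + n\right)$)
$O{\left(-139 \right)} + \left(J{\left(-153 \right)} - \frac{14462}{\left(-1\right) \frac{-8825 - 8581}{-1503 - 10502}}\right) = 2 \left(-139\right) \left(-2 - 139\right) - \left(-90 + \frac{14462}{\left(-1\right) \frac{-8825 - 8581}{-1503 - 10502}}\right) = 2 \left(-139\right) \left(-141\right) - \left(-90 + \frac{14462}{\left(-1\right) \left(- \frac{17406}{-12005}\right)}\right) = 39198 - \left(-90 + \frac{14462}{\left(-1\right) \left(\left(-17406\right) \left(- \frac{1}{12005}\right)\right)}\right) = 39198 - \left(-90 + \frac{14462}{\left(-1\right) \frac{17406}{12005}}\right) = 39198 - \left(-90 + \frac{14462}{- \frac{17406}{12005}}\right) = 39198 - \left(-90 + 14462 \left(- \frac{12005}{17406}\right)\right) = 39198 + \left(90 - - \frac{86808155}{8703}\right) = 39198 + \left(90 + \frac{86808155}{8703}\right) = 39198 + \frac{87591425}{8703} = \frac{428731619}{8703}$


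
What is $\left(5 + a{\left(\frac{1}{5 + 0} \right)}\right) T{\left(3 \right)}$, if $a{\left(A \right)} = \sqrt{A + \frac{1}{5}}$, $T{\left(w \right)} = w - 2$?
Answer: $5 + \frac{\sqrt{10}}{5} \approx 5.6325$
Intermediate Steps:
$T{\left(w \right)} = -2 + w$ ($T{\left(w \right)} = w - 2 = -2 + w$)
$a{\left(A \right)} = \sqrt{\frac{1}{5} + A}$ ($a{\left(A \right)} = \sqrt{A + \frac{1}{5}} = \sqrt{\frac{1}{5} + A}$)
$\left(5 + a{\left(\frac{1}{5 + 0} \right)}\right) T{\left(3 \right)} = \left(5 + \frac{\sqrt{5 + \frac{25}{5 + 0}}}{5}\right) \left(-2 + 3\right) = \left(5 + \frac{\sqrt{5 + \frac{25}{5}}}{5}\right) 1 = \left(5 + \frac{\sqrt{5 + 25 \cdot \frac{1}{5}}}{5}\right) 1 = \left(5 + \frac{\sqrt{5 + 5}}{5}\right) 1 = \left(5 + \frac{\sqrt{10}}{5}\right) 1 = 5 + \frac{\sqrt{10}}{5}$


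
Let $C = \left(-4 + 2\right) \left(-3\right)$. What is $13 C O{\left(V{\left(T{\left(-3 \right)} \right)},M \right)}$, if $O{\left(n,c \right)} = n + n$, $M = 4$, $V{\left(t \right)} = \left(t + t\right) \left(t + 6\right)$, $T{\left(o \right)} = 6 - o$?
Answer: $42120$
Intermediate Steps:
$V{\left(t \right)} = 2 t \left(6 + t\right)$
$C = 6$ ($C = \left(-2\right) \left(-3\right) = 6$)
$O{\left(n,c \right)} = 2 n$
$13 C O{\left(V{\left(T{\left(-3 \right)} \right)},M \right)} = 13 \cdot 6 \cdot 2 \cdot 2 \left(6 - -3\right) \left(6 + \left(6 - -3\right)\right) = 78 \cdot 2 \cdot 2 \left(6 + 3\right) \left(6 + \left(6 + 3\right)\right) = 78 \cdot 2 \cdot 2 \cdot 9 \left(6 + 9\right) = 78 \cdot 2 \cdot 2 \cdot 9 \cdot 15 = 78 \cdot 2 \cdot 270 = 78 \cdot 540 = 42120$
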